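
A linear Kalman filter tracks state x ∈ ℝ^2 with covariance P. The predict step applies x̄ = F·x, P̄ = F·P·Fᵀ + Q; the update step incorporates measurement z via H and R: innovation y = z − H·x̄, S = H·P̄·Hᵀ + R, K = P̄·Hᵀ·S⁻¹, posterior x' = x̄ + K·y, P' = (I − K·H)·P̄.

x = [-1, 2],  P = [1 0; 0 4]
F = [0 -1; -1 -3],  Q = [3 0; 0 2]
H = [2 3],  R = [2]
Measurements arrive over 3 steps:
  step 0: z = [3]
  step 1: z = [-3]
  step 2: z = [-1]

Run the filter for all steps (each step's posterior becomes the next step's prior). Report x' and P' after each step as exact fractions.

step 0: x' = [2/21, 159/175], P' = [47/21 -10/7; -10/7 198/175]
step 1: x' = [2973/16583, -58243/49749], P' = [33423/16583 -20630/16583; -20630/16583 48778/49749]
step 2: x' = [-3614961/4311787, 1415155/4311787], P' = [8686499/4311787 -5358078/4311787; -5358078/4311787 4219502/4311787]

step 0: x̄ = F·x = [-2, -5]
step 0: P̄ = F·P·Fᵀ + Q = [7 12; 12 39]
step 0: y = z − H·x̄ = [22]
step 0: S = H·P̄·Hᵀ + R = [525]
step 0: K = P̄·Hᵀ·S⁻¹ = [2/21; 47/175]
step 0: x' = x̄ + K·y = [2/21, 159/175]
step 0: P' = (I − K·H)·P̄ = [47/21 -10/7; -10/7 198/175]
step 1: x̄ = F·x = [-159/175, -1481/525]
step 1: P̄ = F·P·Fᵀ + Q = [723/175 344/175; 344/175 3071/525]
step 1: y = z − H·x̄ = [182/25]
step 1: S = H·P̄·Hᵀ + R = [2369/25]
step 1: K = P̄·Hᵀ·S⁻¹ = [354/2369; 537/2369]
step 1: x' = x̄ + K·y = [2973/16583, -58243/49749]
step 1: P' = (I − K·H)·P̄ = [33423/16583 -20630/16583; -20630/16583 48778/49749]
step 2: x̄ = F·x = [58243/49749, 55270/16583]
step 2: P̄ = F·P·Fᵀ + Q = [198025/49749 28148/16583; 28148/16583 89143/16583]
step 2: y = z − H·x̄ = [-28855/2163]
step 2: S = H·P̄·Hᵀ + R = [187469/2163]
step 2: K = P̄·Hᵀ·S⁻¹ = [28234/187469; 42225/187469]
step 2: x' = x̄ + K·y = [-3614961/4311787, 1415155/4311787]
step 2: P' = (I − K·H)·P̄ = [8686499/4311787 -5358078/4311787; -5358078/4311787 4219502/4311787]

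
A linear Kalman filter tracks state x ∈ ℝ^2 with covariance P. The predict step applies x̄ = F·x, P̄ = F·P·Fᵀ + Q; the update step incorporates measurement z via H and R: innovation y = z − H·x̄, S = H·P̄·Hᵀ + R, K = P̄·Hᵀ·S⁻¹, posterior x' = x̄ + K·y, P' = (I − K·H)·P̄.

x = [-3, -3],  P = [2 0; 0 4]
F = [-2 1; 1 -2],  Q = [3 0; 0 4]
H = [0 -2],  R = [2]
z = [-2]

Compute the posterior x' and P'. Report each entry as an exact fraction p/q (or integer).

x̄ = F·x = [3, 3]
P̄ = F·P·Fᵀ + Q = [15 -12; -12 22]
y = z − H·x̄ = [4]
S = H·P̄·Hᵀ + R = [90]
K = P̄·Hᵀ·S⁻¹ = [4/15; -22/45]
x' = x̄ + K·y = [61/15, 47/45]
P' = (I − K·H)·P̄ = [43/5 -4/15; -4/15 22/45]

x' = [61/15, 47/45]
P' = [43/5 -4/15; -4/15 22/45]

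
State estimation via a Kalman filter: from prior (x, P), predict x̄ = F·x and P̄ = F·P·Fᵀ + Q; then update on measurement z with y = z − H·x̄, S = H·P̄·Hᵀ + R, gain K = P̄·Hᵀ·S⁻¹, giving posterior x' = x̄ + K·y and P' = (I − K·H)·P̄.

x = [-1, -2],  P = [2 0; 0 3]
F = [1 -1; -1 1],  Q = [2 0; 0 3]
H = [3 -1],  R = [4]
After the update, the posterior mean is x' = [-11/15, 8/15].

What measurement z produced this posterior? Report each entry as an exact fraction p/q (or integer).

z = [-3]

x̄ = F·x = [1, -1]
P̄ = F·P·Fᵀ + Q = [7 -5; -5 8]
S = H·P̄·Hᵀ + R = [105]
K = P̄·Hᵀ·S⁻¹ = [26/105; -23/105]
x' − x̄ = [-26/15, 23/15] = K·y
y = (KᵀK)⁻¹·Kᵀ·(x' − x̄) = [-7]
z = y + H·x̄ = [-7] + [4] = [-3]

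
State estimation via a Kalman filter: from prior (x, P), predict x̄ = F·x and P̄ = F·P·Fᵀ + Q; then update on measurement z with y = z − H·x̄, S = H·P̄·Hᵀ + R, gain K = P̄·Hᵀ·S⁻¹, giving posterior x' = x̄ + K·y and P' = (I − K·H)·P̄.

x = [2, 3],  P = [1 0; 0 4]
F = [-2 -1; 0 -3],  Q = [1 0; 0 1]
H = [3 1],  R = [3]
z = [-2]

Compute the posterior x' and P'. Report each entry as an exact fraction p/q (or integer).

x' = [-259/193, 307/193]
P' = [216/193 -531/193; -531/193 1812/193]

x̄ = F·x = [-7, -9]
P̄ = F·P·Fᵀ + Q = [9 12; 12 37]
y = z − H·x̄ = [28]
S = H·P̄·Hᵀ + R = [193]
K = P̄·Hᵀ·S⁻¹ = [39/193; 73/193]
x' = x̄ + K·y = [-259/193, 307/193]
P' = (I − K·H)·P̄ = [216/193 -531/193; -531/193 1812/193]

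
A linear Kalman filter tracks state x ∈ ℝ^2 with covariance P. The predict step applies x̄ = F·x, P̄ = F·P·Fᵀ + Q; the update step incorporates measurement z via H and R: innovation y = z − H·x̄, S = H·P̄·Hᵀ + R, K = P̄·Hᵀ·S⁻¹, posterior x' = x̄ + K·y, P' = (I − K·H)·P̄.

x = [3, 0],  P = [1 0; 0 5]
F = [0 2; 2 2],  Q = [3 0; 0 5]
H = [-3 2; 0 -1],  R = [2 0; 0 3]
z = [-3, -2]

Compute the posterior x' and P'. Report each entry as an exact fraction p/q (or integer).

x' = [1688/679, 3271/1358]
P' = [969/679 2463/1358; 2463/1358 7383/2716]

x̄ = F·x = [0, 6]
P̄ = F·P·Fᵀ + Q = [23 20; 20 29]
y = z − H·x̄ = [-15, 4]
S = H·P̄·Hᵀ + R = [85 2; 2 32]
K = P̄·Hᵀ·S⁻¹ = [-222/679 -821/1358; -3/1358 -2461/2716]
x' = x̄ + K·y = [1688/679, 3271/1358]
P' = (I − K·H)·P̄ = [969/679 2463/1358; 2463/1358 7383/2716]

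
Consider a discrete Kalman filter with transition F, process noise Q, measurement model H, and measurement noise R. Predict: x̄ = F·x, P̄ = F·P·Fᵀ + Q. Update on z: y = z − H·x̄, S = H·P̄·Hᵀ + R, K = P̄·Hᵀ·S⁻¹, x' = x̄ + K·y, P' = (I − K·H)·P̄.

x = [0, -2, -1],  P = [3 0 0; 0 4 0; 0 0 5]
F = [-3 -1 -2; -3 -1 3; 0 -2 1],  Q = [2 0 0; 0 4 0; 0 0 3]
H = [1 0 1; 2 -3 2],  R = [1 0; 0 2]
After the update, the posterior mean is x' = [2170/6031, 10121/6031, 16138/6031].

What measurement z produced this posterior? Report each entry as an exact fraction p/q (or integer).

z = [3, 1]

x̄ = F·x = [4, -1, 3]
P̄ = F·P·Fᵀ + Q = [53 1 -2; 1 80 23; -2 23 24]
S = H·P̄·Hᵀ + R = [74 74; 74 726]
K = P̄·Hᵀ·S⁻¹ = [7425/12062 12/163; 3954/6031 -54/163; 8911/24124 -47/652]
x' − x̄ = [-21954/6031, 16152/6031, -1955/6031] = K·y
y = (KᵀK)⁻¹·Kᵀ·(x' − x̄) = [-4, -16]
z = y + H·x̄ = [-4, -16] + [7, 17] = [3, 1]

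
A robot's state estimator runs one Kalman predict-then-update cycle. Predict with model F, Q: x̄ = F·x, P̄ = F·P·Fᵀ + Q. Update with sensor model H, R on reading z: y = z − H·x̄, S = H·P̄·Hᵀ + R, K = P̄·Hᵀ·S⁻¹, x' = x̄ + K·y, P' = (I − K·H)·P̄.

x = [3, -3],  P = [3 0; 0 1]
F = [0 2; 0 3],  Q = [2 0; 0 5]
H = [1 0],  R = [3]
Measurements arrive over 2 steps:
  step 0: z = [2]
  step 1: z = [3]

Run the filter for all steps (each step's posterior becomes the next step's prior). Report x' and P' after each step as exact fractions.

step 0: x̄ = F·x = [-6, -9]
step 0: P̄ = F·P·Fᵀ + Q = [6 6; 6 14]
step 0: y = z − H·x̄ = [8]
step 0: S = H·P̄·Hᵀ + R = [9]
step 0: K = P̄·Hᵀ·S⁻¹ = [2/3; 2/3]
step 0: x' = x̄ + K·y = [-2/3, -11/3]
step 0: P' = (I − K·H)·P̄ = [2 2; 2 10]
step 1: x̄ = F·x = [-22/3, -11]
step 1: P̄ = F·P·Fᵀ + Q = [42 60; 60 95]
step 1: y = z − H·x̄ = [31/3]
step 1: S = H·P̄·Hᵀ + R = [45]
step 1: K = P̄·Hᵀ·S⁻¹ = [14/15; 4/3]
step 1: x' = x̄ + K·y = [104/45, 25/9]
step 1: P' = (I − K·H)·P̄ = [14/5 4; 4 15]

step 0: x' = [-2/3, -11/3], P' = [2 2; 2 10]
step 1: x' = [104/45, 25/9], P' = [14/5 4; 4 15]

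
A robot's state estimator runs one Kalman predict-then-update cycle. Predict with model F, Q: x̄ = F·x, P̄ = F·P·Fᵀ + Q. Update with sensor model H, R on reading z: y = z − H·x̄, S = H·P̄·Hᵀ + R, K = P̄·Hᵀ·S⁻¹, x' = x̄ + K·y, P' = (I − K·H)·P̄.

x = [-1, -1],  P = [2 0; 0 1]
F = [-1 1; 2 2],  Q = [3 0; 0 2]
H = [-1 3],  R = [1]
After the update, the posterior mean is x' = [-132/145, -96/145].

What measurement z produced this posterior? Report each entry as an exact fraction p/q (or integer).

z = [-1]

x̄ = F·x = [0, -4]
P̄ = F·P·Fᵀ + Q = [6 -2; -2 14]
S = H·P̄·Hᵀ + R = [145]
K = P̄·Hᵀ·S⁻¹ = [-12/145; 44/145]
x' − x̄ = [-132/145, 484/145] = K·y
y = (KᵀK)⁻¹·Kᵀ·(x' − x̄) = [11]
z = y + H·x̄ = [11] + [-12] = [-1]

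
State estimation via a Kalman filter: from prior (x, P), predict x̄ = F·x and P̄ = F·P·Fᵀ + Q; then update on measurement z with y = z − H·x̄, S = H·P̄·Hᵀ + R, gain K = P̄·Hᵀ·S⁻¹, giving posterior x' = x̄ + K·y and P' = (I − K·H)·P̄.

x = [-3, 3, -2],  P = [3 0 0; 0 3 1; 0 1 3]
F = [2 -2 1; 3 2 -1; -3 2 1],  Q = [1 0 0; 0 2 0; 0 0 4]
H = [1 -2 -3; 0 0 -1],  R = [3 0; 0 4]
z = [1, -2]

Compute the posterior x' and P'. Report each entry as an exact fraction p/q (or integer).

x̄ = F·x = [-14, -1, 13]
P̄ = F·P·Fᵀ + Q = [24 7 -27; 7 40 -18; -27 -18 50]
y = z − H·x̄ = [52, 11]
S = H·P̄·Hᵀ + R = [555 141; 141 54]
K = P̄·Hᵀ·S⁻¹ = [123/1121 718/3363; -396/1121 4223/3363; -188/3363 -2623/3363]
x' = x̄ + K·y = [-19996/3363, -18686/3363, 5090/3363]
P' = (I − K·H)·P̄ = [9249/1121 5876/1121 -2872/3363; 5876/1121 11978/1121 -16892/3363; -2872/3363 -16892/3363 10492/3363]

x' = [-19996/3363, -18686/3363, 5090/3363]
P' = [9249/1121 5876/1121 -2872/3363; 5876/1121 11978/1121 -16892/3363; -2872/3363 -16892/3363 10492/3363]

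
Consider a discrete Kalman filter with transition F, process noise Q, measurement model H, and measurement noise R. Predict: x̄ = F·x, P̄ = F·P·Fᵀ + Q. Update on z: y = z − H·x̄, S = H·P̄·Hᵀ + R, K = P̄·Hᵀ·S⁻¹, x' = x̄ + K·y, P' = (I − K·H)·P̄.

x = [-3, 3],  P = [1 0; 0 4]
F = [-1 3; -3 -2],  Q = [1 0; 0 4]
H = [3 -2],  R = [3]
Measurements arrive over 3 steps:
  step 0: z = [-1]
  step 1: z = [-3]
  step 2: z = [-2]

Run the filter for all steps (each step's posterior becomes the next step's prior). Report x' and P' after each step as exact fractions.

step 0: x̄ = F·x = [12, 3]
step 0: P̄ = F·P·Fᵀ + Q = [38 -21; -21 29]
step 0: y = z − H·x̄ = [-31]
step 0: S = H·P̄·Hᵀ + R = [713]
step 0: K = P̄·Hᵀ·S⁻¹ = [156/713; -121/713]
step 0: x' = x̄ + K·y = [120/23, 190/23]
step 0: P' = (I − K·H)·P̄ = [2758/713 3903/713; 3903/713 6036/713]
step 1: x̄ = F·x = [450/23, -740/23]
step 1: P̄ = F·P·Fᵀ + Q = [34377/713 -55263/713; -55263/713 98654/713]
step 1: y = z − H·x̄ = [-2899/23]
step 1: S = H·P̄·Hᵀ + R = [1369304/713]
step 1: K = P̄·Hᵀ·S⁻¹ = [213657/1369304; -363097/1369304]
step 1: x' = x̄ + K·y = [-139341/1369304, 1710141/1369304]
step 1: P' = (I − K·H)·P̄ = [1996143/1369304 2673729/1369304; 2673729/1369304 4555239/1369304]
step 2: x̄ = F·x = [1317441/342326, -3002259/1369304]
step 2: P̄ = F·P·Fᵀ + Q = [3540028/171163 -10014777/342326; -10014777/342326 73748207/1369304]
step 2: y = z − H·x̄ = [-12276209/684652]
step 2: S = H·P̄·Hᵀ + R = [258673013/342326]
step 2: K = P̄·Hᵀ·S⁻¹ = [41269722/258673013; -133836869/517346026]
step 2: x' = x̄ + K·y = [255512484/258673013, 2530938329/1034692052]
step 2: P' = (I − K·H)·P̄ = [374582894/258673013 499969758/258673013; 499969758/258673013 3401329155/1034692052]

step 0: x' = [120/23, 190/23], P' = [2758/713 3903/713; 3903/713 6036/713]
step 1: x' = [-139341/1369304, 1710141/1369304], P' = [1996143/1369304 2673729/1369304; 2673729/1369304 4555239/1369304]
step 2: x' = [255512484/258673013, 2530938329/1034692052], P' = [374582894/258673013 499969758/258673013; 499969758/258673013 3401329155/1034692052]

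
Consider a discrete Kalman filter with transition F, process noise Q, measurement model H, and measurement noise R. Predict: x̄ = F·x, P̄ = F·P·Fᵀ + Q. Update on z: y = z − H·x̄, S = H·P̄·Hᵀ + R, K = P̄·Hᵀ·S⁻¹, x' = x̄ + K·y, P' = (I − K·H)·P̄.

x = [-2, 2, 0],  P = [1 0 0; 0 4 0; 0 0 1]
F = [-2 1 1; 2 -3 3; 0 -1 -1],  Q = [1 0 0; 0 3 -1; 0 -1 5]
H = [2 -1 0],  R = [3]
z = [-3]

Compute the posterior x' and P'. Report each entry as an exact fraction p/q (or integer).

x' = [19/49, 160/49, 52/49]
P' = [127/49 221/49 -47/49; 221/49 520/49 -76/49; -47/49 -76/49 382/49]

x̄ = F·x = [6, -10, -2]
P̄ = F·P·Fᵀ + Q = [10 -13 -5; -13 52 8; -5 8 10]
y = z − H·x̄ = [-25]
S = H·P̄·Hᵀ + R = [147]
K = P̄·Hᵀ·S⁻¹ = [11/49; -26/49; -6/49]
x' = x̄ + K·y = [19/49, 160/49, 52/49]
P' = (I − K·H)·P̄ = [127/49 221/49 -47/49; 221/49 520/49 -76/49; -47/49 -76/49 382/49]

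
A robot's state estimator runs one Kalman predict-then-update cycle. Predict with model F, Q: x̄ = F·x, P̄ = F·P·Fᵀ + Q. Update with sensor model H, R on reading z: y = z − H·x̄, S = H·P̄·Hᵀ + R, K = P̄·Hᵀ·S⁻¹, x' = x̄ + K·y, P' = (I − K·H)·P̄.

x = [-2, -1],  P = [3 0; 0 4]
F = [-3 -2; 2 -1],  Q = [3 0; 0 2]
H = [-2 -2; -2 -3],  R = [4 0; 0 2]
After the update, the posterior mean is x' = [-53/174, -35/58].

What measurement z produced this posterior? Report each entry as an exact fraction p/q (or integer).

z = [3, 2]

x̄ = F·x = [8, -3]
P̄ = F·P·Fᵀ + Q = [46 -10; -10 18]
S = H·P̄·Hᵀ + R = [180 192; 192 228]
K = P̄·Hᵀ·S⁻¹ = [-94/87 37/58; 20/29 -127/174]
x' − x̄ = [-1445/174, 139/58] = K·y
y = (KᵀK)⁻¹·Kᵀ·(x' − x̄) = [13, 9]
z = y + H·x̄ = [13, 9] + [-10, -7] = [3, 2]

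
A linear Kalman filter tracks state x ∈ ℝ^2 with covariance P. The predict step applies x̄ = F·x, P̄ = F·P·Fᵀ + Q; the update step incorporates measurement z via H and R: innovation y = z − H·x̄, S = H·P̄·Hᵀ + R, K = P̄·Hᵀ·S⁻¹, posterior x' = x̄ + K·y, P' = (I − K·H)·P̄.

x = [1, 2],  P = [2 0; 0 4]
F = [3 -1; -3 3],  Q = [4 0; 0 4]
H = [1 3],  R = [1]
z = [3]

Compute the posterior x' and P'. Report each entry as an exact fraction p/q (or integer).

x̄ = F·x = [1, 3]
P̄ = F·P·Fᵀ + Q = [26 -30; -30 58]
y = z − H·x̄ = [-7]
S = H·P̄·Hᵀ + R = [369]
K = P̄·Hᵀ·S⁻¹ = [-64/369; 16/41]
x' = x̄ + K·y = [817/369, 11/41]
P' = (I − K·H)·P̄ = [5498/369 -206/41; -206/41 74/41]

x' = [817/369, 11/41]
P' = [5498/369 -206/41; -206/41 74/41]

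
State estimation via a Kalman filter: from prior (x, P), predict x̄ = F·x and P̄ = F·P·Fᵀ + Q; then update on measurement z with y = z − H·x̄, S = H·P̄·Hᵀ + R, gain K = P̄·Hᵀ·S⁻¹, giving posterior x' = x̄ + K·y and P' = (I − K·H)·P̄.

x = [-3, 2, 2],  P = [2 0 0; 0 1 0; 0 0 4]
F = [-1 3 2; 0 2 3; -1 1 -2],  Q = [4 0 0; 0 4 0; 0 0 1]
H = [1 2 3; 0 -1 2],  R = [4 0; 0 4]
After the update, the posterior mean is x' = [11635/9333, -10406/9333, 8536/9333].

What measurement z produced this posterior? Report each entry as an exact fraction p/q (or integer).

x̄ = F·x = [13, 10, 1]
P̄ = F·P·Fᵀ + Q = [31 30 -11; 30 44 -22; -11 -22 20]
S = H·P̄·Hᵀ + R = [181 -42; -42 216]
K = P̄·Hᵀ·S⁻¹ = [862/3111 -1744/9333; 628/3111 -3436/9333; 307/3111 2858/9333]
x' − x̄ = [-109694/9333, -103736/9333, -797/9333] = K·y
y = (KᵀK)⁻¹·Kᵀ·(x' − x̄) = [-35, 11]
z = y + H·x̄ = [-35, 11] + [36, -8] = [1, 3]

z = [1, 3]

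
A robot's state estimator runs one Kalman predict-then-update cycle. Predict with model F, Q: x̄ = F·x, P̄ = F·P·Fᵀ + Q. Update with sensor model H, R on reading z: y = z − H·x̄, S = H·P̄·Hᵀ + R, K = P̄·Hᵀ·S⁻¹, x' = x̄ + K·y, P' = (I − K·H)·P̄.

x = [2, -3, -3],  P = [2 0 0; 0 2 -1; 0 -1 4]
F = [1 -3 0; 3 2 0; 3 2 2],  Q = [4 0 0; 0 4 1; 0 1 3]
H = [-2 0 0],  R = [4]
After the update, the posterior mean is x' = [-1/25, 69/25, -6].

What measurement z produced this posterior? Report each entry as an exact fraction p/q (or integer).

z = [1]

x̄ = F·x = [11, 0, -6]
P̄ = F·P·Fᵀ + Q = [24 -6 0; -6 30 23; 0 23 37]
S = H·P̄·Hᵀ + R = [100]
K = P̄·Hᵀ·S⁻¹ = [-12/25; 3/25; 0]
x' − x̄ = [-276/25, 69/25, 0] = K·y
y = (KᵀK)⁻¹·Kᵀ·(x' − x̄) = [23]
z = y + H·x̄ = [23] + [-22] = [1]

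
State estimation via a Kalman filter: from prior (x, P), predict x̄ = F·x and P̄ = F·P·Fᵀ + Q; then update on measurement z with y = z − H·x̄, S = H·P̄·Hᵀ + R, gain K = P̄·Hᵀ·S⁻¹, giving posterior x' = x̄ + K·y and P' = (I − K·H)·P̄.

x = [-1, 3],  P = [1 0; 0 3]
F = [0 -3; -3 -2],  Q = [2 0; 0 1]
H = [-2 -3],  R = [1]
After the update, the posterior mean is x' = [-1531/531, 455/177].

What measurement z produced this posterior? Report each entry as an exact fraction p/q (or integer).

x̄ = F·x = [-9, -3]
P̄ = F·P·Fᵀ + Q = [29 18; 18 22]
S = H·P̄·Hᵀ + R = [531]
K = P̄·Hᵀ·S⁻¹ = [-112/531; -34/177]
x' − x̄ = [3248/531, 986/177] = K·y
y = (KᵀK)⁻¹·Kᵀ·(x' − x̄) = [-29]
z = y + H·x̄ = [-29] + [27] = [-2]

z = [-2]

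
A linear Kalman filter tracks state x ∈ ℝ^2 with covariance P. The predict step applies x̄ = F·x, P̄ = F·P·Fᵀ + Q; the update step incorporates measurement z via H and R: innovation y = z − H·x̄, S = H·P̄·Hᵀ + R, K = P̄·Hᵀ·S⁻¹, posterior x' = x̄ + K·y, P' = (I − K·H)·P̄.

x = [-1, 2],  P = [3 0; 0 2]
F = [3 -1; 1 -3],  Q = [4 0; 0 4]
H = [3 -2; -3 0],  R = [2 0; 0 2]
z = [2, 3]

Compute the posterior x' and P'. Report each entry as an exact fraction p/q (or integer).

x' = [-3995/3772, -10029/3772]
P' = [411/1886 605/1886; 605/1886 5425/5658]

x̄ = F·x = [-5, -7]
P̄ = F·P·Fᵀ + Q = [33 15; 15 25]
y = z − H·x̄ = [3, -12]
S = H·P̄·Hᵀ + R = [219 -207; -207 299]
K = P̄·Hᵀ·S⁻¹ = [1/164 -1233/3772; -235/492 -1815/3772]
x' = x̄ + K·y = [-3995/3772, -10029/3772]
P' = (I − K·H)·P̄ = [411/1886 605/1886; 605/1886 5425/5658]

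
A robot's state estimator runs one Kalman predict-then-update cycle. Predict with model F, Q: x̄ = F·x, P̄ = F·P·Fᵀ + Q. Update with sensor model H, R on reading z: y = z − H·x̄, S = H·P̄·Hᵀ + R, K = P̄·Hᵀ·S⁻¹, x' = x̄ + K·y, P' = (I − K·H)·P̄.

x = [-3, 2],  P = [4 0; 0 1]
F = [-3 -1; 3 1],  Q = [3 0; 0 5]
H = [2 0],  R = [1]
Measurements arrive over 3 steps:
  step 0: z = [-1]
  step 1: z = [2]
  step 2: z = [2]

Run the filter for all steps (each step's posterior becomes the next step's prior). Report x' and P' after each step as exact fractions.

step 0: x̄ = F·x = [7, -7]
step 0: P̄ = F·P·Fᵀ + Q = [40 -37; -37 42]
step 0: y = z − H·x̄ = [-15]
step 0: S = H·P̄·Hᵀ + R = [161]
step 0: K = P̄·Hᵀ·S⁻¹ = [80/161; -74/161]
step 0: x' = x̄ + K·y = [-73/161, -17/161]
step 0: P' = (I − K·H)·P̄ = [40/161 -37/161; -37/161 1286/161]
step 1: x̄ = F·x = [236/161, -236/161]
step 1: P̄ = F·P·Fᵀ + Q = [1907/161 -1424/161; -1424/161 2229/161]
step 1: y = z − H·x̄ = [-150/161]
step 1: S = H·P̄·Hᵀ + R = [7789/161]
step 1: K = P̄·Hᵀ·S⁻¹ = [3814/7789; -2848/7789]
step 1: x' = x̄ + K·y = [7864/7789, -8764/7789]
step 1: P' = (I − K·H)·P̄ = [1907/7789 -1424/7789; -1424/7789 57457/7789]
step 2: x̄ = F·x = [-14828/7789, 14828/7789]
step 2: P̄ = F·P·Fᵀ + Q = [89443/7789 -66076/7789; -66076/7789 105021/7789]
step 2: y = z − H·x̄ = [45234/7789]
step 2: S = H·P̄·Hᵀ + R = [365561/7789]
step 2: K = P̄·Hᵀ·S⁻¹ = [178886/365561; -132152/365561]
step 2: x' = x̄ + K·y = [48992/52223, -10220/52223]
step 2: P' = (I − K·H)·P̄ = [89443/365561 -66076/365561; -66076/365561 2686793/365561]

step 0: x' = [-73/161, -17/161], P' = [40/161 -37/161; -37/161 1286/161]
step 1: x' = [7864/7789, -8764/7789], P' = [1907/7789 -1424/7789; -1424/7789 57457/7789]
step 2: x' = [48992/52223, -10220/52223], P' = [89443/365561 -66076/365561; -66076/365561 2686793/365561]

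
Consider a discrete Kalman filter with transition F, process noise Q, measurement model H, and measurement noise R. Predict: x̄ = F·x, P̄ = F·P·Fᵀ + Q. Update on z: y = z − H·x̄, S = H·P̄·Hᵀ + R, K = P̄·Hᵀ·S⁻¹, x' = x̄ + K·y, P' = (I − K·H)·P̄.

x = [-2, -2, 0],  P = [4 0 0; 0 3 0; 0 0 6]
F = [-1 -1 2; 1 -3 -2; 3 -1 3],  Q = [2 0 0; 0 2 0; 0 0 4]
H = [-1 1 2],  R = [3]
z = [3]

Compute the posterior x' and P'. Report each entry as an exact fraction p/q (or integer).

x' = [1426/351, 1910/351, 268/351]
P' = [11579/351 -6761/351 9173/351; -6761/351 17891/351 -12257/351; 9173/351 -12257/351 10943/351]

x̄ = F·x = [4, 4, -4]
P̄ = F·P·Fᵀ + Q = [33 -19 27; -19 57 -15; 27 -15 97]
y = z − H·x̄ = [11]
S = H·P̄·Hᵀ + R = [351]
K = P̄·Hᵀ·S⁻¹ = [2/351; 46/351; 152/351]
x' = x̄ + K·y = [1426/351, 1910/351, 268/351]
P' = (I − K·H)·P̄ = [11579/351 -6761/351 9173/351; -6761/351 17891/351 -12257/351; 9173/351 -12257/351 10943/351]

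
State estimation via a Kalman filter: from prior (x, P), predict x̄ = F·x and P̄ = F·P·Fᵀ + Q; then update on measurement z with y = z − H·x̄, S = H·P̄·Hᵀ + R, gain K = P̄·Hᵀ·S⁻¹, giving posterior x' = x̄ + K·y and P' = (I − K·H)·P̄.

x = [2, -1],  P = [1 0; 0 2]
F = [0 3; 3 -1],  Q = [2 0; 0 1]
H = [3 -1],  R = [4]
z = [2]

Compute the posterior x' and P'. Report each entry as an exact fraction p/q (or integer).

x̄ = F·x = [-3, 7]
P̄ = F·P·Fᵀ + Q = [20 -6; -6 12]
y = z − H·x̄ = [18]
S = H·P̄·Hᵀ + R = [232]
K = P̄·Hᵀ·S⁻¹ = [33/116; -15/116]
x' = x̄ + K·y = [123/58, 271/58]
P' = (I − K·H)·P̄ = [71/58 147/58; 147/58 471/58]

x' = [123/58, 271/58]
P' = [71/58 147/58; 147/58 471/58]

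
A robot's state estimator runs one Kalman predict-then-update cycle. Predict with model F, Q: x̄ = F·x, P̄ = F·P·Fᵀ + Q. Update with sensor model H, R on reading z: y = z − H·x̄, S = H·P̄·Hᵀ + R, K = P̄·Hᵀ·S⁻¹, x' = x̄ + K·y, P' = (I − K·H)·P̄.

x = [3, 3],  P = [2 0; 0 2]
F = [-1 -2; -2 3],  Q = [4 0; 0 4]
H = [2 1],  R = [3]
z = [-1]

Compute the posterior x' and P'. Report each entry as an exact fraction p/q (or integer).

x' = [-233/57, 367/57]
P' = [398/57 -736/57; -736/57 1514/57]

x̄ = F·x = [-9, 3]
P̄ = F·P·Fᵀ + Q = [14 -8; -8 30]
y = z − H·x̄ = [14]
S = H·P̄·Hᵀ + R = [57]
K = P̄·Hᵀ·S⁻¹ = [20/57; 14/57]
x' = x̄ + K·y = [-233/57, 367/57]
P' = (I − K·H)·P̄ = [398/57 -736/57; -736/57 1514/57]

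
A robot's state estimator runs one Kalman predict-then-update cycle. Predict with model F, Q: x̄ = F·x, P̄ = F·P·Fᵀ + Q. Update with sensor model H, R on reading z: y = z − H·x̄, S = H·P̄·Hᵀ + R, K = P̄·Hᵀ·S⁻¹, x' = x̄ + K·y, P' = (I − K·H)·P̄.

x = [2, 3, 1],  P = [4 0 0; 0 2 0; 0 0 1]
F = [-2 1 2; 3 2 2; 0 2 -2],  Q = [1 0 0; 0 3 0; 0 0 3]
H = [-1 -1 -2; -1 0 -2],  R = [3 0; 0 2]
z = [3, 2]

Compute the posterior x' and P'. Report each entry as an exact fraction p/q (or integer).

x̄ = F·x = [1, 14, 4]
P̄ = F·P·Fᵀ + Q = [23 -16 0; -16 51 4; 0 4 15]
y = z − H·x̄ = [26, 11]
S = H·P̄·Hᵀ + R = [121 75; 75 85]
K = P̄·Hᵀ·S⁻¹ = [113/466 -1129/2330; -851/932 4193/4660; -32/233 -54/233]
x' = x̄ + K·y = [4601/2330, 733/4660, -494/233]
P' = (I − K·H)·P̄ = [15789/1165 -3953/2330 -1466/233; -3953/2330 21151/4660 -12/233; -1466/233 -12/233 787/233]

x' = [4601/2330, 733/4660, -494/233]
P' = [15789/1165 -3953/2330 -1466/233; -3953/2330 21151/4660 -12/233; -1466/233 -12/233 787/233]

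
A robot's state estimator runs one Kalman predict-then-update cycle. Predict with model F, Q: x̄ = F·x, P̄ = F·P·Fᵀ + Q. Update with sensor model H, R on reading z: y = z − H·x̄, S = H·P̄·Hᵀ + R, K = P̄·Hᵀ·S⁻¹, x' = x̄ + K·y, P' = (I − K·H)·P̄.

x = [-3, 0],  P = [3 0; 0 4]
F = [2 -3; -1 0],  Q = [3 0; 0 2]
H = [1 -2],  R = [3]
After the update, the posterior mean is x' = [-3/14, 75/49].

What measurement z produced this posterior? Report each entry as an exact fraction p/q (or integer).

z = [-3]

x̄ = F·x = [-6, 3]
P̄ = F·P·Fᵀ + Q = [51 -6; -6 5]
S = H·P̄·Hᵀ + R = [98]
K = P̄·Hᵀ·S⁻¹ = [9/14; -8/49]
x' − x̄ = [81/14, -72/49] = K·y
y = (KᵀK)⁻¹·Kᵀ·(x' − x̄) = [9]
z = y + H·x̄ = [9] + [-12] = [-3]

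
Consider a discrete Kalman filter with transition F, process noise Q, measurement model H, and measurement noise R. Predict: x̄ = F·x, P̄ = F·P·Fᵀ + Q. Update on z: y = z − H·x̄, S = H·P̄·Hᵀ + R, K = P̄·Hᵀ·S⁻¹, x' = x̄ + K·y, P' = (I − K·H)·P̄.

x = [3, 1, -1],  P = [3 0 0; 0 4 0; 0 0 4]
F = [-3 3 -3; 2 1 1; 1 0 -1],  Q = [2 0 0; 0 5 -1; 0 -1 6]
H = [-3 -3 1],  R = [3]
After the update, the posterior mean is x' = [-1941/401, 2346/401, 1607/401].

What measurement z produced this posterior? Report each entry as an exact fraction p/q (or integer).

z = [1]

x̄ = F·x = [-3, 6, 4]
P̄ = F·P·Fᵀ + Q = [101 -18 3; -18 25 1; 3 1 13]
S = H·P̄·Hᵀ + R = [802]
K = P̄·Hᵀ·S⁻¹ = [-123/401; -10/401; 1/802]
x' − x̄ = [-738/401, -60/401, 3/401] = K·y
y = (KᵀK)⁻¹·Kᵀ·(x' − x̄) = [6]
z = y + H·x̄ = [6] + [-5] = [1]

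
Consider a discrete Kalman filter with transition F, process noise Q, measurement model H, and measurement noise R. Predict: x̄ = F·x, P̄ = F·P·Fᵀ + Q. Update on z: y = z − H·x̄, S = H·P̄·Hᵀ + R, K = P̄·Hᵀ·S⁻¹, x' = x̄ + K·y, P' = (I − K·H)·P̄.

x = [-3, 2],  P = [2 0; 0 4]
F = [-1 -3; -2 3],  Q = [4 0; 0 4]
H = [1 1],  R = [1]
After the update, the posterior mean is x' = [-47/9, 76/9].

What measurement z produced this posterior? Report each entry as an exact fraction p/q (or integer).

z = [3]

x̄ = F·x = [-3, 12]
P̄ = F·P·Fᵀ + Q = [42 -32; -32 48]
S = H·P̄·Hᵀ + R = [27]
K = P̄·Hᵀ·S⁻¹ = [10/27; 16/27]
x' − x̄ = [-20/9, -32/9] = K·y
y = (KᵀK)⁻¹·Kᵀ·(x' − x̄) = [-6]
z = y + H·x̄ = [-6] + [9] = [3]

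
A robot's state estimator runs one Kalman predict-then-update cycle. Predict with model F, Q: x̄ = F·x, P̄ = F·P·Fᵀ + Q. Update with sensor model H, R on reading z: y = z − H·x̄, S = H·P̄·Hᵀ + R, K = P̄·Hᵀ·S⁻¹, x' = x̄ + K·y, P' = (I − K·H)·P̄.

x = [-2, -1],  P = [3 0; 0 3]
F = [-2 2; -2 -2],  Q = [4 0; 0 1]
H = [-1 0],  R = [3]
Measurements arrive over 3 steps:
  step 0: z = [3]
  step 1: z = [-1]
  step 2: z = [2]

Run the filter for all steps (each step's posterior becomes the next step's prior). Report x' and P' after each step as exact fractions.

step 0: x' = [-78/31, 6], P' = [84/31 0; 0 25]
step 1: x' = [5144/3653, 18860/3653], P' = [10680/3653 -8292/3653; -8292/3653 162105/3653]
step 2: x' = [-1461880/783047, -4530992/783047], P' = [2316264/783047 -1817100/783047; -1817100/783047 34283843/783047]

step 0: x̄ = F·x = [2, 6]
step 0: P̄ = F·P·Fᵀ + Q = [28 0; 0 25]
step 0: y = z − H·x̄ = [5]
step 0: S = H·P̄·Hᵀ + R = [31]
step 0: K = P̄·Hᵀ·S⁻¹ = [-28/31; 0]
step 0: x' = x̄ + K·y = [-78/31, 6]
step 0: P' = (I − K·H)·P̄ = [84/31 0; 0 25]
step 1: x̄ = F·x = [528/31, -216/31]
step 1: P̄ = F·P·Fᵀ + Q = [3560/31 -2764/31; -2764/31 3467/31]
step 1: y = z − H·x̄ = [497/31]
step 1: S = H·P̄·Hᵀ + R = [3653/31]
step 1: K = P̄·Hᵀ·S⁻¹ = [-3560/3653; 2764/3653]
step 1: x' = x̄ + K·y = [5144/3653, 18860/3653]
step 1: P' = (I − K·H)·P̄ = [10680/3653 -8292/3653; -8292/3653 162105/3653]
step 2: x̄ = F·x = [27432/3653, -48008/3653]
step 2: P̄ = F·P·Fᵀ + Q = [772088/3653 -605700/3653; -605700/3653 628457/3653]
step 2: y = z − H·x̄ = [34738/3653]
step 2: S = H·P̄·Hᵀ + R = [783047/3653]
step 2: K = P̄·Hᵀ·S⁻¹ = [-772088/783047; 605700/783047]
step 2: x' = x̄ + K·y = [-1461880/783047, -4530992/783047]
step 2: P' = (I − K·H)·P̄ = [2316264/783047 -1817100/783047; -1817100/783047 34283843/783047]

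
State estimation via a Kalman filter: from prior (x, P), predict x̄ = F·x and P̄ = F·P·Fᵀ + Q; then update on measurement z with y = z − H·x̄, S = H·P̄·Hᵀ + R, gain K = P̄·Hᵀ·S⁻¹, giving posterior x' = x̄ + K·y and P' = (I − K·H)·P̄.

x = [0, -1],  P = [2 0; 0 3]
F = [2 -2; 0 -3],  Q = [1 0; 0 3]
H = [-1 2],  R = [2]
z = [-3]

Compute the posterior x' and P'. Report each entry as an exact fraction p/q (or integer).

x' = [37/71, -81/71]
P' = [1266/71 648/71; 648/71 366/71]

x̄ = F·x = [2, 3]
P̄ = F·P·Fᵀ + Q = [21 18; 18 30]
y = z − H·x̄ = [-7]
S = H·P̄·Hᵀ + R = [71]
K = P̄·Hᵀ·S⁻¹ = [15/71; 42/71]
x' = x̄ + K·y = [37/71, -81/71]
P' = (I − K·H)·P̄ = [1266/71 648/71; 648/71 366/71]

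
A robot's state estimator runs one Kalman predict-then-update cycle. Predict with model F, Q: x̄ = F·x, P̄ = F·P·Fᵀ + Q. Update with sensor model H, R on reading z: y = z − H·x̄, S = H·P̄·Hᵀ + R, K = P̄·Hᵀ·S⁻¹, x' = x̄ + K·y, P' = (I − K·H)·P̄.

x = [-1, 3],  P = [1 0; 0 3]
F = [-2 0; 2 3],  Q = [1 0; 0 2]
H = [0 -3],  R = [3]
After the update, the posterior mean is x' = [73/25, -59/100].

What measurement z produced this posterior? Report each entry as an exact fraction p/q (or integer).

x̄ = F·x = [2, 7]
P̄ = F·P·Fᵀ + Q = [5 -4; -4 33]
S = H·P̄·Hᵀ + R = [300]
K = P̄·Hᵀ·S⁻¹ = [1/25; -33/100]
x' − x̄ = [23/25, -759/100] = K·y
y = (KᵀK)⁻¹·Kᵀ·(x' − x̄) = [23]
z = y + H·x̄ = [23] + [-21] = [2]

z = [2]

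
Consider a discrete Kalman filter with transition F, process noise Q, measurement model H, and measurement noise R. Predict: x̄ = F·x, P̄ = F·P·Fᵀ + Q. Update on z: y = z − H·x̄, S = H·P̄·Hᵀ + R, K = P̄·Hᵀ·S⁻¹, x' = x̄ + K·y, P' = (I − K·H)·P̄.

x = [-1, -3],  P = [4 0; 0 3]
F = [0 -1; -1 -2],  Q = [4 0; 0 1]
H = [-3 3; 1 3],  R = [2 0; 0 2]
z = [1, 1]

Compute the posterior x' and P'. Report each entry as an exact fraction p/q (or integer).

x̄ = F·x = [3, 7]
P̄ = F·P·Fᵀ + Q = [7 6; 6 17]
y = z − H·x̄ = [-11, -23]
S = H·P̄·Hᵀ + R = [110 96; 96 198]
K = P̄·Hᵀ·S⁻¹ = [-499/2094 1519/6282; 59/698 517/2094]
x' = x̄ + K·y = [188/3141, 410/1047]
P' = (I − K·H)·P̄ = [754/3141 85/1047; 85/1047 48/349]

x' = [188/3141, 410/1047]
P' = [754/3141 85/1047; 85/1047 48/349]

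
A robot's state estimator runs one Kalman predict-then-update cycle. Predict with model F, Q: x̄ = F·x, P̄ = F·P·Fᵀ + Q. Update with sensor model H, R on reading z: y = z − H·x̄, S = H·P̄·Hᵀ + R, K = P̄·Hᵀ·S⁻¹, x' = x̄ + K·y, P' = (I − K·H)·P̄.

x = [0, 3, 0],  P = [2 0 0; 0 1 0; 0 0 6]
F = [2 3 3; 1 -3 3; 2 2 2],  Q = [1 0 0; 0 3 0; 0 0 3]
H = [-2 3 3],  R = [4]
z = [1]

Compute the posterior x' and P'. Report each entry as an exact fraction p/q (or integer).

x' = [1485/97, -41/97, 1058/97]
P' = [25479/679 1447/679 2249/97; 1447/679 2908/679 -238/97; 2249/97 -238/97 1760/97]

x̄ = F·x = [9, -9, 6]
P̄ = F·P·Fᵀ + Q = [72 49 50; 49 68 34; 50 34 39]
y = z − H·x̄ = [28]
S = H·P̄·Hᵀ + R = [679]
K = P̄·Hᵀ·S⁻¹ = [153/679; 208/679; 17/97]
x' = x̄ + K·y = [1485/97, -41/97, 1058/97]
P' = (I − K·H)·P̄ = [25479/679 1447/679 2249/97; 1447/679 2908/679 -238/97; 2249/97 -238/97 1760/97]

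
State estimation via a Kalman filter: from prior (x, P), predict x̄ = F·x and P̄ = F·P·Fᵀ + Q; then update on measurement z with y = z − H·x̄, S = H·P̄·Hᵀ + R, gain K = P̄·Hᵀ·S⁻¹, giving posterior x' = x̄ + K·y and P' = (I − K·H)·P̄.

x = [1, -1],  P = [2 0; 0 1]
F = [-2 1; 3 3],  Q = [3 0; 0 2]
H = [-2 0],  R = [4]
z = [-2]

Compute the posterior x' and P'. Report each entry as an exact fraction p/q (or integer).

x' = [9/13, -36/13]
P' = [12/13 -9/13; -9/13 296/13]

x̄ = F·x = [-3, 0]
P̄ = F·P·Fᵀ + Q = [12 -9; -9 29]
y = z − H·x̄ = [-8]
S = H·P̄·Hᵀ + R = [52]
K = P̄·Hᵀ·S⁻¹ = [-6/13; 9/26]
x' = x̄ + K·y = [9/13, -36/13]
P' = (I − K·H)·P̄ = [12/13 -9/13; -9/13 296/13]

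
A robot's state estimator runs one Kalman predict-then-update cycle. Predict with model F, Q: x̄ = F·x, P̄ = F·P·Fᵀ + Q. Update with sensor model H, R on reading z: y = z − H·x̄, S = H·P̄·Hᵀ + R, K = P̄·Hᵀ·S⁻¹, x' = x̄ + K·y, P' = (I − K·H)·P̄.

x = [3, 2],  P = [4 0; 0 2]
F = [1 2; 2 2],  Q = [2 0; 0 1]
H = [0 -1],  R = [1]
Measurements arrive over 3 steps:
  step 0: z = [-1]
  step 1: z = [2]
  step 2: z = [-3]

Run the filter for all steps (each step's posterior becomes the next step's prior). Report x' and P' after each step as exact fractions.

step 0: x̄ = F·x = [7, 10]
step 0: P̄ = F·P·Fᵀ + Q = [14 16; 16 25]
step 0: y = z − H·x̄ = [9]
step 0: S = H·P̄·Hᵀ + R = [26]
step 0: K = P̄·Hᵀ·S⁻¹ = [-8/13; -25/26]
step 0: x' = x̄ + K·y = [19/13, 35/26]
step 0: P' = (I − K·H)·P̄ = [54/13 8/13; 8/13 25/26]
step 1: x̄ = F·x = [54/13, 73/13]
step 1: P̄ = F·P·Fᵀ + Q = [162/13 206/13; 206/13 343/13]
step 1: y = z − H·x̄ = [99/13]
step 1: S = H·P̄·Hᵀ + R = [356/13]
step 1: K = P̄·Hᵀ·S⁻¹ = [-103/178; -343/356]
step 1: x' = x̄ + K·y = [-45/178, -613/356]
step 1: P' = (I − K·H)·P̄ = [293/89 103/178; 103/178 343/356]
step 2: x̄ = F·x = [-329/89, -703/178]
step 2: P̄ = F·P·Fᵀ + Q = [1020/89 1238/89; 1238/89 2016/89]
step 2: y = z − H·x̄ = [-1237/178]
step 2: S = H·P̄·Hᵀ + R = [2105/89]
step 2: K = P̄·Hᵀ·S⁻¹ = [-1238/2105; -2016/2105]
step 2: x' = x̄ + K·y = [822/2105, 11393/4210]
step 2: P' = (I − K·H)·P̄ = [6904/2105 1238/2105; 1238/2105 2016/2105]

step 0: x' = [19/13, 35/26], P' = [54/13 8/13; 8/13 25/26]
step 1: x' = [-45/178, -613/356], P' = [293/89 103/178; 103/178 343/356]
step 2: x' = [822/2105, 11393/4210], P' = [6904/2105 1238/2105; 1238/2105 2016/2105]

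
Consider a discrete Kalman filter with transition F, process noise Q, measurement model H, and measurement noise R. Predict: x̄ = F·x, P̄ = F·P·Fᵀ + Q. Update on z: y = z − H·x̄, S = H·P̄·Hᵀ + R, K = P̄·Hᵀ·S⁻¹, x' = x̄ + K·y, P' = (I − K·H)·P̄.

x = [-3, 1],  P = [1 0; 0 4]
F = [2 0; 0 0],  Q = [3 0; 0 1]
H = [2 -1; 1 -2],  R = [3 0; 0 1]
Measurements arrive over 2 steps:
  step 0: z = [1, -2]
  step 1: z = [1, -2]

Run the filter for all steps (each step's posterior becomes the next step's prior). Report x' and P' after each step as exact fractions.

step 0: x̄ = F·x = [-6, 0]
step 0: P̄ = F·P·Fᵀ + Q = [7 0; 0 1]
step 0: y = z − H·x̄ = [13, 4]
step 0: S = H·P̄·Hᵀ + R = [32 16; 16 12]
step 0: K = P̄·Hᵀ·S⁻¹ = [7/16 0; 5/32 -3/8]
step 0: x' = x̄ + K·y = [-5/16, 17/32]
step 0: P' = (I − K·H)·P̄ = [7/8 7/16; 7/16 13/32]
step 1: x̄ = F·x = [-5/8, 0]
step 1: P̄ = F·P·Fᵀ + Q = [13/2 0; 0 1]
step 1: y = z − H·x̄ = [9/4, -11/8]
step 1: S = H·P̄·Hᵀ + R = [30 15; 15 23/2]
step 1: K = P̄·Hᵀ·S⁻¹ = [13/30 0; 37/240 -3/8]
step 1: x' = x̄ + K·y = [7/20, 69/80]
step 1: P' = (I − K·H)·P̄ = [13/15 13/30; 13/30 97/240]

step 0: x' = [-5/16, 17/32], P' = [7/8 7/16; 7/16 13/32]
step 1: x' = [7/20, 69/80], P' = [13/15 13/30; 13/30 97/240]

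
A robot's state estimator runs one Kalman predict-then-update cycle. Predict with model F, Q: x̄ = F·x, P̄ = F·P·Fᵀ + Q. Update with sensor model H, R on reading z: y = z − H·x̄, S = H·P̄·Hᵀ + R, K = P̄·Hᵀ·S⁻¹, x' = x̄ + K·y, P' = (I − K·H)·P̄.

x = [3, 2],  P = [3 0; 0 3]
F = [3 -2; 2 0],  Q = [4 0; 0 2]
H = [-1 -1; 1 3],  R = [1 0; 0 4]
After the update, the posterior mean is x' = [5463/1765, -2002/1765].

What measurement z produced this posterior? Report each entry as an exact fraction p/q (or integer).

x̄ = F·x = [5, 6]
P̄ = F·P·Fᵀ + Q = [43 18; 18 14]
S = H·P̄·Hᵀ + R = [94 -157; -157 281]
K = P̄·Hᵀ·S⁻¹ = [-1912/1765 -459/1765; 428/1765 616/1765]
x' − x̄ = [-3362/1765, -12592/1765] = K·y
y = (KᵀK)⁻¹·Kᵀ·(x' − x̄) = [8, -26]
z = y + H·x̄ = [8, -26] + [-11, 23] = [-3, -3]

z = [-3, -3]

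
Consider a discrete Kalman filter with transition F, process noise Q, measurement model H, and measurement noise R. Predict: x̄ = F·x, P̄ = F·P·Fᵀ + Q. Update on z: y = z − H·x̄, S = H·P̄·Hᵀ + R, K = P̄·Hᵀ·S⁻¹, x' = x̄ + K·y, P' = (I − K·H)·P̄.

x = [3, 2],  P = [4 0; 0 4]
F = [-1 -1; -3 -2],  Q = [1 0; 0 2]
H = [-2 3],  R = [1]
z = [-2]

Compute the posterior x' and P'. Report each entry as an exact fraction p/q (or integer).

x̄ = F·x = [-5, -13]
P̄ = F·P·Fᵀ + Q = [9 20; 20 54]
y = z − H·x̄ = [27]
S = H·P̄·Hᵀ + R = [283]
K = P̄·Hᵀ·S⁻¹ = [42/283; 122/283]
x' = x̄ + K·y = [-281/283, -385/283]
P' = (I − K·H)·P̄ = [783/283 536/283; 536/283 398/283]

x' = [-281/283, -385/283]
P' = [783/283 536/283; 536/283 398/283]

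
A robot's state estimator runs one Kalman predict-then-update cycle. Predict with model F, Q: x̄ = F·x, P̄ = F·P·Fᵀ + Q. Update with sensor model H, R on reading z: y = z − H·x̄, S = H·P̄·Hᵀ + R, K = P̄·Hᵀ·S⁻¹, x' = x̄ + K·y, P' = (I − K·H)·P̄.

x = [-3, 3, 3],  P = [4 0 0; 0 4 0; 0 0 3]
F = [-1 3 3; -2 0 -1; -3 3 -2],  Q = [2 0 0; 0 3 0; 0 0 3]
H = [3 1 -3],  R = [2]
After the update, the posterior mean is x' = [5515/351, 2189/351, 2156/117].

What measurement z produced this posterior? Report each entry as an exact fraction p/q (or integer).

z = [-2]

x̄ = F·x = [21, 3, 12]
P̄ = F·P·Fᵀ + Q = [69 -1 30; -1 22 30; 30 30 87]
S = H·P̄·Hᵀ + R = [702]
K = P̄·Hᵀ·S⁻¹ = [58/351; -71/702; -47/234]
x' − x̄ = [-1856/351, 1136/351, 752/117] = K·y
y = (KᵀK)⁻¹·Kᵀ·(x' − x̄) = [-32]
z = y + H·x̄ = [-32] + [30] = [-2]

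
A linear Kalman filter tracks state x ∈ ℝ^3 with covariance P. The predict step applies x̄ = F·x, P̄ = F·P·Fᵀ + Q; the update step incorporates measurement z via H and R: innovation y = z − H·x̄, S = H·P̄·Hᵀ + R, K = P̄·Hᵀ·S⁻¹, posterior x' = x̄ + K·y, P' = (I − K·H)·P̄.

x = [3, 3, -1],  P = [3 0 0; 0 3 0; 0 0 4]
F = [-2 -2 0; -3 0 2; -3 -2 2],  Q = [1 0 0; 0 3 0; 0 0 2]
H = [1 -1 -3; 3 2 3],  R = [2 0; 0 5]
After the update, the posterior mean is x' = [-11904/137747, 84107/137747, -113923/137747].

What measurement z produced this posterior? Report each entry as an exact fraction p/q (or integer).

z = [2, -1]

x̄ = F·x = [-12, -11, -17]
P̄ = F·P·Fᵀ + Q = [25 18 30; 18 46 43; 30 43 57]
S = H·P̄·Hᵀ + R = [628 -1115; -1115 2199]
K = P̄·Hᵀ·S⁻¹ = [41598/137747 33683/137747; -38618/137747 -2355/137747; -17711/137747 12756/137747]
x' − x̄ = [1641060/137747, 1599324/137747, 2227776/137747] = K·y
y = (KᵀK)⁻¹·Kᵀ·(x' − x̄) = [-48, 108]
z = y + H·x̄ = [-48, 108] + [50, -109] = [2, -1]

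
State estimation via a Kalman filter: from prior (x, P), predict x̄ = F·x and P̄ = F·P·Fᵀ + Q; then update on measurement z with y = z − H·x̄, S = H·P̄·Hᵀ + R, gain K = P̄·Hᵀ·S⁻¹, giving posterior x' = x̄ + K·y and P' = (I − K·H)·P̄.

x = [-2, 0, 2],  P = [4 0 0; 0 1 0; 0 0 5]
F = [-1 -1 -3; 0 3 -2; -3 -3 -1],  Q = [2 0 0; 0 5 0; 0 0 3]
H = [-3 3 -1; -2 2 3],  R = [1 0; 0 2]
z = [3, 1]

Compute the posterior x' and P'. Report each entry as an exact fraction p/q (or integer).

x' = [-592431/104744, -248189/52372, -13065/52372]
P' = [3193613/104744 1594279/52372 2615/52372; 1594279/52372 798243/26186 1293/26186; 2615/52372 1293/26186 4729/26186]

x̄ = F·x = [-4, -4, 4]
P̄ = F·P·Fᵀ + Q = [52 27 30; 27 34 1; 30 1 53]
y = z − H·x̄ = [7, -11]
S = H·P̄·Hᵀ + R = [516 -170; -170 259]
K = P̄·Hᵀ·S⁻¹ = [-20395/104744 1395/52372; 4035/52372 3043/26186; -9545/52372 7079/26186]
x' = x̄ + K·y = [-592431/104744, -248189/52372, -13065/52372]
P' = (I − K·H)·P̄ = [3193613/104744 1594279/52372 2615/52372; 1594279/52372 798243/26186 1293/26186; 2615/52372 1293/26186 4729/26186]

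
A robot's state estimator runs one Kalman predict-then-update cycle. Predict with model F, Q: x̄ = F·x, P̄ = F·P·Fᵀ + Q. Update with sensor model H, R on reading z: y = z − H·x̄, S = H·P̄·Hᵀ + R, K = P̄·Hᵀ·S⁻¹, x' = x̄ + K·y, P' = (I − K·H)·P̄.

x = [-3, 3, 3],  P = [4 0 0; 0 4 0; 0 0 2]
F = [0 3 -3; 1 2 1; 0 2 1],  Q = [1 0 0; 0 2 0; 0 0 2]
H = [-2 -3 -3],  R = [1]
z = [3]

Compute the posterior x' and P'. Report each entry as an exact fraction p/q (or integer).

x' = [-10464/1373, 462/1373, 5157/1373]
P' = [27991/1373 -10602/1373 -7986/1373; -10602/1373 6708/1373 414/1373; -7986/1373 414/1373 4960/1373]

x̄ = F·x = [0, 6, 9]
P̄ = F·P·Fᵀ + Q = [55 18 18; 18 24 18; 18 18 20]
y = z − H·x̄ = [48]
S = H·P̄·Hᵀ + R = [1373]
K = P̄·Hᵀ·S⁻¹ = [-218/1373; -162/1373; -150/1373]
x' = x̄ + K·y = [-10464/1373, 462/1373, 5157/1373]
P' = (I − K·H)·P̄ = [27991/1373 -10602/1373 -7986/1373; -10602/1373 6708/1373 414/1373; -7986/1373 414/1373 4960/1373]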